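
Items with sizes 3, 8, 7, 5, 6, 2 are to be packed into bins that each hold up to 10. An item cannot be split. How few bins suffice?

Total = 8 + 7 + 6 + 5 + 3 + 2 = 31.
Lower bound: ⌈31/10⌉ = 4 bins.
A packing using 4 bins:
  bin 1: 8 + 2 = 10
  bin 2: 7 + 3 = 10
  bin 3: 6 = 6
  bin 4: 5 = 5
This matches the lower bound, so 4 is optimal.

4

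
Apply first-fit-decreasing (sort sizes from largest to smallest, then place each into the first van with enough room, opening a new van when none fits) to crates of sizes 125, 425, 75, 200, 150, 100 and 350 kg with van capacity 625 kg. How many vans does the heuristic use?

Sorted descending: 425, 350, 200, 150, 125, 100, 75.
  425 → van 1 (new)  [load 425/625]
  350 → van 2 (new)  [load 350/625]
  200 → van 1  [load 625/625]
  150 → van 2  [load 500/625]
  125 → van 2  [load 625/625]
  100 → van 3 (new)  [load 100/625]
  75 → van 3  [load 175/625]
3 vans opened.

3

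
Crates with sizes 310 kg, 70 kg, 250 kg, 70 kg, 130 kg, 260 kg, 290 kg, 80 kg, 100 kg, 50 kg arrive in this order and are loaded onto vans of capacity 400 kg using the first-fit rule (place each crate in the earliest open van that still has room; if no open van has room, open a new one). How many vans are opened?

5

  310 → van 1 (new)  [load 310/400]
  70 → van 1  [load 380/400]
  250 → van 2 (new)  [load 250/400]
  70 → van 2  [load 320/400]
  130 → van 3 (new)  [load 130/400]
  260 → van 3  [load 390/400]
  290 → van 4 (new)  [load 290/400]
  80 → van 2  [load 400/400]
  100 → van 4  [load 390/400]
  50 → van 5 (new)  [load 50/400]
5 vans opened.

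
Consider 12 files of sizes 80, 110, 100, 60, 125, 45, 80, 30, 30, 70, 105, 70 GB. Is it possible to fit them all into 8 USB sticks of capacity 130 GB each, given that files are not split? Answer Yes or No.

A valid assignment using 8 USB sticks:
  USB stick 1: 125 = 125
  USB stick 2: 110 = 110
  USB stick 3: 105 = 105
  USB stick 4: 100 + 30 = 130
  USB stick 5: 80 + 45 = 125
  USB stick 6: 80 + 30 = 110
  USB stick 7: 70 + 60 = 130
  USB stick 8: 70 = 70
Every load is within 130 GB, so 8 USB sticks suffice.

Yes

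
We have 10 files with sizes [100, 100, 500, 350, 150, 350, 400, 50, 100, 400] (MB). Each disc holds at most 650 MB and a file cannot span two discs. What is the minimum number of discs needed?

Total = 500 + 400 + 400 + 350 + 350 + 150 + 100 + 100 + 100 + 50 = 2500 MB.
Lower bound: ⌈2500/650⌉ = 4 discs.
Also, 5 files each exceed 325 MB, and no two of those can share a disc, so at least 5 discs are needed.
A packing using 5 discs:
  disc 1: 500 + 150 = 650
  disc 2: 400 + 100 + 100 + 50 = 650
  disc 3: 400 + 100 = 500
  disc 4: 350 = 350
  disc 5: 350 = 350
This matches the lower bound, so 5 is optimal.

5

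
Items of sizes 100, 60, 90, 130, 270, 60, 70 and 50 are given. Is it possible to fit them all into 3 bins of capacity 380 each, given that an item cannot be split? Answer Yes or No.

A valid assignment using 3 bins:
  bin 1: 270 + 100 = 370
  bin 2: 130 + 90 + 70 + 60 = 350
  bin 3: 60 + 50 = 110
Every load is within 380, so 3 bins suffice.

Yes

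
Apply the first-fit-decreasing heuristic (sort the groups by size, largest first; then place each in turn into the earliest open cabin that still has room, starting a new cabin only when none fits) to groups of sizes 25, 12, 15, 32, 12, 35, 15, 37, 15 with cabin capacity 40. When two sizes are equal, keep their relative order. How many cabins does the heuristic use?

6

Sorted descending: 37, 35, 32, 25, 15, 15, 15, 12, 12.
  37 → cabin 1 (new)  [load 37/40]
  35 → cabin 2 (new)  [load 35/40]
  32 → cabin 3 (new)  [load 32/40]
  25 → cabin 4 (new)  [load 25/40]
  15 → cabin 4  [load 40/40]
  15 → cabin 5 (new)  [load 15/40]
  15 → cabin 5  [load 30/40]
  12 → cabin 6 (new)  [load 12/40]
  12 → cabin 6  [load 24/40]
6 cabins opened.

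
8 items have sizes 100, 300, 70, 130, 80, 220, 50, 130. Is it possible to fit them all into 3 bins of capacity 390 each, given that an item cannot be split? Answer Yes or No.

Yes

A valid assignment using 3 bins:
  bin 1: 300 + 80 = 380
  bin 2: 220 + 130 = 350
  bin 3: 130 + 100 + 70 + 50 = 350
Every load is within 390, so 3 bins suffice.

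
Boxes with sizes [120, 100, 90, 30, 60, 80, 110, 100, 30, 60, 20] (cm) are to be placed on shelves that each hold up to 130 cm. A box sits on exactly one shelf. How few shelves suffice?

Total = 120 + 110 + 100 + 100 + 90 + 80 + 60 + 60 + 30 + 30 + 20 = 800 cm.
Lower bound: ⌈800/130⌉ = 7 shelves.
A packing using 7 shelves:
  shelf 1: 120 = 120
  shelf 2: 110 + 20 = 130
  shelf 3: 100 + 30 = 130
  shelf 4: 100 + 30 = 130
  shelf 5: 90 = 90
  shelf 6: 80 = 80
  shelf 7: 60 + 60 = 120
This matches the lower bound, so 7 is optimal.

7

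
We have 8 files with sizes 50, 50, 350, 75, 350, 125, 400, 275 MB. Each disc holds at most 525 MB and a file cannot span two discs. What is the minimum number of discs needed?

4

Total = 400 + 350 + 350 + 275 + 125 + 75 + 50 + 50 = 1675 MB.
Lower bound: ⌈1675/525⌉ = 4 discs.
A packing using 4 discs:
  disc 1: 400 + 125 = 525
  disc 2: 350 + 75 + 50 + 50 = 525
  disc 3: 350 = 350
  disc 4: 275 = 275
This matches the lower bound, so 4 is optimal.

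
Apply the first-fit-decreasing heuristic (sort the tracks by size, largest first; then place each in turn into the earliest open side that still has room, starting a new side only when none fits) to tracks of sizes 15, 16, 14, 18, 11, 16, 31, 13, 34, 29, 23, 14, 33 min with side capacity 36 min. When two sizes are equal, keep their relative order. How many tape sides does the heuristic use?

9

Sorted descending: 34, 33, 31, 29, 23, 18, 16, 16, 15, 14, 14, 13, 11.
  34 → side 1 (new)  [load 34/36]
  33 → side 2 (new)  [load 33/36]
  31 → side 3 (new)  [load 31/36]
  29 → side 4 (new)  [load 29/36]
  23 → side 5 (new)  [load 23/36]
  18 → side 6 (new)  [load 18/36]
  16 → side 6  [load 34/36]
  16 → side 7 (new)  [load 16/36]
  15 → side 7  [load 31/36]
  14 → side 8 (new)  [load 14/36]
  14 → side 8  [load 28/36]
  13 → side 5  [load 36/36]
  11 → side 9 (new)  [load 11/36]
9 tape sides opened.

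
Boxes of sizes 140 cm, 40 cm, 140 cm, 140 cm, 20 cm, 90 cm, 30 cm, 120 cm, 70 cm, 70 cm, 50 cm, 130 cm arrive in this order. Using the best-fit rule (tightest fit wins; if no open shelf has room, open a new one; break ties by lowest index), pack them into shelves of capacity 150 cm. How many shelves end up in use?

  140 → shelf 1 (new)  [load 140/150]
  40 → shelf 2 (new)  [load 40/150]
  140 → shelf 3 (new)  [load 140/150]
  140 → shelf 4 (new)  [load 140/150]
  20 → shelf 2  [load 60/150]
  90 → shelf 2  [load 150/150]
  30 → shelf 5 (new)  [load 30/150]
  120 → shelf 5  [load 150/150]
  70 → shelf 6 (new)  [load 70/150]
  70 → shelf 6  [load 140/150]
  50 → shelf 7 (new)  [load 50/150]
  130 → shelf 8 (new)  [load 130/150]
8 shelves opened.

8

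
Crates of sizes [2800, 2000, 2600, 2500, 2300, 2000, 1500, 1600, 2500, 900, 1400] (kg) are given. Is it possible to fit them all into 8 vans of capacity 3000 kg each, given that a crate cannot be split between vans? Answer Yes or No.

Total = 22100 kg; ⌈22100/3000⌉ = 8.
The bound of 8 does not rule out 8, but exhaustive search shows no assignment into 8 vans of capacity 3000 kg exists — the minimum is 9.

No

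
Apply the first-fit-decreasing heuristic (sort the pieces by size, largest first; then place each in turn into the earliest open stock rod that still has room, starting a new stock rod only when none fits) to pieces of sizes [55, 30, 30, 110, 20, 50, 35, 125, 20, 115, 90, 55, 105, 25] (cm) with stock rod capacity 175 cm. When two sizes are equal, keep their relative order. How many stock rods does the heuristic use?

6

Sorted descending: 125, 115, 110, 105, 90, 55, 55, 50, 35, 30, 30, 25, 20, 20.
  125 → stock rod 1 (new)  [load 125/175]
  115 → stock rod 2 (new)  [load 115/175]
  110 → stock rod 3 (new)  [load 110/175]
  105 → stock rod 4 (new)  [load 105/175]
  90 → stock rod 5 (new)  [load 90/175]
  55 → stock rod 2  [load 170/175]
  55 → stock rod 3  [load 165/175]
  50 → stock rod 1  [load 175/175]
  35 → stock rod 4  [load 140/175]
  30 → stock rod 4  [load 170/175]
  30 → stock rod 5  [load 120/175]
  25 → stock rod 5  [load 145/175]
  20 → stock rod 5  [load 165/175]
  20 → stock rod 6 (new)  [load 20/175]
6 stock rods opened.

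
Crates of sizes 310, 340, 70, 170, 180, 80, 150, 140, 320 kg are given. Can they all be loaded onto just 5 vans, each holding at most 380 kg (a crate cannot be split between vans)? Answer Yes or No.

A valid assignment using 5 vans:
  van 1: 340 = 340
  van 2: 320 = 320
  van 3: 310 + 70 = 380
  van 4: 180 + 170 = 350
  van 5: 150 + 140 + 80 = 370
Every load is within 380 kg, so 5 vans suffice.

Yes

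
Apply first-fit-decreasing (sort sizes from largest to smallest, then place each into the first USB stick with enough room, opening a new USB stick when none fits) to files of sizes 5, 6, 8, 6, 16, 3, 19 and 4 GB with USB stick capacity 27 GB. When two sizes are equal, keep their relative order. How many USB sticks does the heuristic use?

3

Sorted descending: 19, 16, 8, 6, 6, 5, 4, 3.
  19 → USB stick 1 (new)  [load 19/27]
  16 → USB stick 2 (new)  [load 16/27]
  8 → USB stick 1  [load 27/27]
  6 → USB stick 2  [load 22/27]
  6 → USB stick 3 (new)  [load 6/27]
  5 → USB stick 2  [load 27/27]
  4 → USB stick 3  [load 10/27]
  3 → USB stick 3  [load 13/27]
3 USB sticks opened.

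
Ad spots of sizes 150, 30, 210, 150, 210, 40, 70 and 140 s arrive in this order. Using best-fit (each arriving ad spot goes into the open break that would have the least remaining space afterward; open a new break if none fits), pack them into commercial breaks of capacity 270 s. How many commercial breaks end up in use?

  150 → break 1 (new)  [load 150/270]
  30 → break 1  [load 180/270]
  210 → break 2 (new)  [load 210/270]
  150 → break 3 (new)  [load 150/270]
  210 → break 4 (new)  [load 210/270]
  40 → break 2  [load 250/270]
  70 → break 1  [load 250/270]
  140 → break 5 (new)  [load 140/270]
5 commercial breaks opened.

5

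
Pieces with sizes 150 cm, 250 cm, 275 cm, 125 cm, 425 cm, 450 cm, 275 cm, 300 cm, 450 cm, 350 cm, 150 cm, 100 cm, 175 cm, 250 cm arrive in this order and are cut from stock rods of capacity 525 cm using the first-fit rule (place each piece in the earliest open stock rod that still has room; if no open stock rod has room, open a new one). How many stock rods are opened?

  150 → stock rod 1 (new)  [load 150/525]
  250 → stock rod 1  [load 400/525]
  275 → stock rod 2 (new)  [load 275/525]
  125 → stock rod 1  [load 525/525]
  425 → stock rod 3 (new)  [load 425/525]
  450 → stock rod 4 (new)  [load 450/525]
  275 → stock rod 5 (new)  [load 275/525]
  300 → stock rod 6 (new)  [load 300/525]
  450 → stock rod 7 (new)  [load 450/525]
  350 → stock rod 8 (new)  [load 350/525]
  150 → stock rod 2  [load 425/525]
  100 → stock rod 2  [load 525/525]
  175 → stock rod 5  [load 450/525]
  250 → stock rod 9 (new)  [load 250/525]
9 stock rods opened.

9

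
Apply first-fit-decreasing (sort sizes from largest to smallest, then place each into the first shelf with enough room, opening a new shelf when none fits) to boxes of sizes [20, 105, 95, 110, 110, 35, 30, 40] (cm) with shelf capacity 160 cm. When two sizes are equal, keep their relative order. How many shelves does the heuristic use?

4

Sorted descending: 110, 110, 105, 95, 40, 35, 30, 20.
  110 → shelf 1 (new)  [load 110/160]
  110 → shelf 2 (new)  [load 110/160]
  105 → shelf 3 (new)  [load 105/160]
  95 → shelf 4 (new)  [load 95/160]
  40 → shelf 1  [load 150/160]
  35 → shelf 2  [load 145/160]
  30 → shelf 3  [load 135/160]
  20 → shelf 3  [load 155/160]
4 shelves opened.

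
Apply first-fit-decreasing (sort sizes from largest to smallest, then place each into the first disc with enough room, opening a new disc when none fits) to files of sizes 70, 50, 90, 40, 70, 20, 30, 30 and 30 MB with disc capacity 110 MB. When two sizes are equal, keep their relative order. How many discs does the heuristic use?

Sorted descending: 90, 70, 70, 50, 40, 30, 30, 30, 20.
  90 → disc 1 (new)  [load 90/110]
  70 → disc 2 (new)  [load 70/110]
  70 → disc 3 (new)  [load 70/110]
  50 → disc 4 (new)  [load 50/110]
  40 → disc 2  [load 110/110]
  30 → disc 3  [load 100/110]
  30 → disc 4  [load 80/110]
  30 → disc 4  [load 110/110]
  20 → disc 1  [load 110/110]
4 discs opened.

4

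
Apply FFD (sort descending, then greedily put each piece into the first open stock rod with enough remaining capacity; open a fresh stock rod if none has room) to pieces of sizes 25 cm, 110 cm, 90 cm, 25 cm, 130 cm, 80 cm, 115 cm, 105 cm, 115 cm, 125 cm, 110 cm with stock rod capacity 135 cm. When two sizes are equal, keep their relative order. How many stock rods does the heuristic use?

9

Sorted descending: 130, 125, 115, 115, 110, 110, 105, 90, 80, 25, 25.
  130 → stock rod 1 (new)  [load 130/135]
  125 → stock rod 2 (new)  [load 125/135]
  115 → stock rod 3 (new)  [load 115/135]
  115 → stock rod 4 (new)  [load 115/135]
  110 → stock rod 5 (new)  [load 110/135]
  110 → stock rod 6 (new)  [load 110/135]
  105 → stock rod 7 (new)  [load 105/135]
  90 → stock rod 8 (new)  [load 90/135]
  80 → stock rod 9 (new)  [load 80/135]
  25 → stock rod 5  [load 135/135]
  25 → stock rod 6  [load 135/135]
9 stock rods opened.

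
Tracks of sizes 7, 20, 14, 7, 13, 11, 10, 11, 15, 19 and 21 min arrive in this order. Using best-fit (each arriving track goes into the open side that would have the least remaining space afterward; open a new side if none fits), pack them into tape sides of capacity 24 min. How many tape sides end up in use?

  7 → side 1 (new)  [load 7/24]
  20 → side 2 (new)  [load 20/24]
  14 → side 1  [load 21/24]
  7 → side 3 (new)  [load 7/24]
  13 → side 3  [load 20/24]
  11 → side 4 (new)  [load 11/24]
  10 → side 4  [load 21/24]
  11 → side 5 (new)  [load 11/24]
  15 → side 6 (new)  [load 15/24]
  19 → side 7 (new)  [load 19/24]
  21 → side 8 (new)  [load 21/24]
8 tape sides opened.

8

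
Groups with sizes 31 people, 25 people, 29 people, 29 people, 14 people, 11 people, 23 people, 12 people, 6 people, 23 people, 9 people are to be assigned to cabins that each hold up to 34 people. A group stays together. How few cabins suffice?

7

Total = 31 + 29 + 29 + 25 + 23 + 23 + 14 + 12 + 11 + 9 + 6 = 212 people.
Lower bound: ⌈212/34⌉ = 7 cabins.
A packing using 7 cabins:
  cabin 1: 31 = 31
  cabin 2: 29 = 29
  cabin 3: 29 = 29
  cabin 4: 25 + 9 = 34
  cabin 5: 23 + 11 = 34
  cabin 6: 23 + 6 = 29
  cabin 7: 14 + 12 = 26
This matches the lower bound, so 7 is optimal.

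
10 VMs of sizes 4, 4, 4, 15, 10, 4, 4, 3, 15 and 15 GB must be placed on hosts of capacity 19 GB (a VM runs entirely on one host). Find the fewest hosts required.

Total = 15 + 15 + 15 + 10 + 4 + 4 + 4 + 4 + 4 + 3 = 78 GB.
Lower bound: ⌈78/19⌉ = 5 hosts.
A packing using 5 hosts:
  host 1: 15 + 4 = 19
  host 2: 15 + 4 = 19
  host 3: 15 + 4 = 19
  host 4: 10 + 4 + 4 = 18
  host 5: 3 = 3
This matches the lower bound, so 5 is optimal.

5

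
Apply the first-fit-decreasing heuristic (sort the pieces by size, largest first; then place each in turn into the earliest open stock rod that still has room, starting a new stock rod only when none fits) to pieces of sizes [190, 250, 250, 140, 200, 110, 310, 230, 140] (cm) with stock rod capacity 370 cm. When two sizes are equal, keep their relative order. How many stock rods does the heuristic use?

6

Sorted descending: 310, 250, 250, 230, 200, 190, 140, 140, 110.
  310 → stock rod 1 (new)  [load 310/370]
  250 → stock rod 2 (new)  [load 250/370]
  250 → stock rod 3 (new)  [load 250/370]
  230 → stock rod 4 (new)  [load 230/370]
  200 → stock rod 5 (new)  [load 200/370]
  190 → stock rod 6 (new)  [load 190/370]
  140 → stock rod 4  [load 370/370]
  140 → stock rod 5  [load 340/370]
  110 → stock rod 2  [load 360/370]
6 stock rods opened.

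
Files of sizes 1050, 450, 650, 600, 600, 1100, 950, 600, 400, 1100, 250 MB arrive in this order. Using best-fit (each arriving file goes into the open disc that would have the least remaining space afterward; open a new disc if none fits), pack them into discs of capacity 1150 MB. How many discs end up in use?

8

  1050 → disc 1 (new)  [load 1050/1150]
  450 → disc 2 (new)  [load 450/1150]
  650 → disc 2  [load 1100/1150]
  600 → disc 3 (new)  [load 600/1150]
  600 → disc 4 (new)  [load 600/1150]
  1100 → disc 5 (new)  [load 1100/1150]
  950 → disc 6 (new)  [load 950/1150]
  600 → disc 7 (new)  [load 600/1150]
  400 → disc 3  [load 1000/1150]
  1100 → disc 8 (new)  [load 1100/1150]
  250 → disc 4  [load 850/1150]
8 discs opened.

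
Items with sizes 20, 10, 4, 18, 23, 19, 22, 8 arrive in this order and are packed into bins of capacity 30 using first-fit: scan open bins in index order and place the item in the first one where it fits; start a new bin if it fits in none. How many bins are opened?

  20 → bin 1 (new)  [load 20/30]
  10 → bin 1  [load 30/30]
  4 → bin 2 (new)  [load 4/30]
  18 → bin 2  [load 22/30]
  23 → bin 3 (new)  [load 23/30]
  19 → bin 4 (new)  [load 19/30]
  22 → bin 5 (new)  [load 22/30]
  8 → bin 2  [load 30/30]
5 bins opened.

5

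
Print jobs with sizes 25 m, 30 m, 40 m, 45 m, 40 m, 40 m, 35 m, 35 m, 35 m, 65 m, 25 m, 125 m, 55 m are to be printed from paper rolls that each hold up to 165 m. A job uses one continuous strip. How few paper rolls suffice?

4

Total = 125 + 65 + 55 + 45 + 40 + 40 + 40 + 35 + 35 + 35 + 30 + 25 + 25 = 595 m.
Lower bound: ⌈595/165⌉ = 4 paper rolls.
A packing using 4 paper rolls:
  roll 1: 125 + 40 = 165
  roll 2: 65 + 55 + 45 = 165
  roll 3: 40 + 40 + 35 + 35 = 150
  roll 4: 35 + 30 + 25 + 25 = 115
This matches the lower bound, so 4 is optimal.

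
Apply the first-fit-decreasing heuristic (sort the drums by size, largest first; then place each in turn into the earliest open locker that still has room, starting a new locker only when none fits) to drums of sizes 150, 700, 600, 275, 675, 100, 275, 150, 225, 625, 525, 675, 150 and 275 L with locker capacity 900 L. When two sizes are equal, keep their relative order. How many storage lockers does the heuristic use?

Sorted descending: 700, 675, 675, 625, 600, 525, 275, 275, 275, 225, 150, 150, 150, 100.
  700 → locker 1 (new)  [load 700/900]
  675 → locker 2 (new)  [load 675/900]
  675 → locker 3 (new)  [load 675/900]
  625 → locker 4 (new)  [load 625/900]
  600 → locker 5 (new)  [load 600/900]
  525 → locker 6 (new)  [load 525/900]
  275 → locker 4  [load 900/900]
  275 → locker 5  [load 875/900]
  275 → locker 6  [load 800/900]
  225 → locker 2  [load 900/900]
  150 → locker 1  [load 850/900]
  150 → locker 3  [load 825/900]
  150 → locker 7 (new)  [load 150/900]
  100 → locker 6  [load 900/900]
7 storage lockers opened.

7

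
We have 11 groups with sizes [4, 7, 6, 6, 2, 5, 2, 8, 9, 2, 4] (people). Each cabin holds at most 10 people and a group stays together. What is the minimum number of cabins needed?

6

Total = 9 + 8 + 7 + 6 + 6 + 5 + 4 + 4 + 2 + 2 + 2 = 55 people.
Lower bound: ⌈55/10⌉ = 6 cabins.
A packing using 6 cabins:
  cabin 1: 9 = 9
  cabin 2: 8 + 2 = 10
  cabin 3: 7 + 2 = 9
  cabin 4: 6 + 4 = 10
  cabin 5: 6 + 4 = 10
  cabin 6: 5 + 2 = 7
This matches the lower bound, so 6 is optimal.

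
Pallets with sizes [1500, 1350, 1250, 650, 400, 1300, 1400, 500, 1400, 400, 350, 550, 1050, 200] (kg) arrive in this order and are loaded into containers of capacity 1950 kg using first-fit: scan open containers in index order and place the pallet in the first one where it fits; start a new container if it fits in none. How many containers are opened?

7

  1500 → container 1 (new)  [load 1500/1950]
  1350 → container 2 (new)  [load 1350/1950]
  1250 → container 3 (new)  [load 1250/1950]
  650 → container 3  [load 1900/1950]
  400 → container 1  [load 1900/1950]
  1300 → container 4 (new)  [load 1300/1950]
  1400 → container 5 (new)  [load 1400/1950]
  500 → container 2  [load 1850/1950]
  1400 → container 6 (new)  [load 1400/1950]
  400 → container 4  [load 1700/1950]
  350 → container 5  [load 1750/1950]
  550 → container 6  [load 1950/1950]
  1050 → container 7 (new)  [load 1050/1950]
  200 → container 4  [load 1900/1950]
7 containers opened.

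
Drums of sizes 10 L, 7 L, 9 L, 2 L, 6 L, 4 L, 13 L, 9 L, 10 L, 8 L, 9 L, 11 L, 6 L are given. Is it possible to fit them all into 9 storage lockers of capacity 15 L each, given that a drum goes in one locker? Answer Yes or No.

A valid assignment using 8 storage lockers:
  locker 1: 13 + 2 = 15
  locker 2: 11 + 4 = 15
  locker 3: 10 = 10
  locker 4: 10 = 10
  locker 5: 9 + 6 = 15
  locker 6: 9 + 6 = 15
  locker 7: 9 = 9
  locker 8: 8 + 7 = 15
That uses only 8 ≤ 9, so 9 storage lockers are enough.

Yes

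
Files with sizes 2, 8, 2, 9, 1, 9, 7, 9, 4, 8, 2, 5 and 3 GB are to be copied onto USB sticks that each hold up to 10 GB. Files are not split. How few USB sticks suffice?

Total = 9 + 9 + 9 + 8 + 8 + 7 + 5 + 4 + 3 + 2 + 2 + 2 + 1 = 69 GB.
Lower bound: ⌈69/10⌉ = 7 USB sticks.
A packing using 8 USB sticks:
  USB stick 1: 9 + 1 = 10
  USB stick 2: 9 = 9
  USB stick 3: 9 = 9
  USB stick 4: 8 + 2 = 10
  USB stick 5: 8 + 2 = 10
  USB stick 6: 7 + 3 = 10
  USB stick 7: 5 + 4 = 9
  USB stick 8: 2 = 2
No arrangement into 7 USB sticks stays within capacity, so 8 is optimal.

8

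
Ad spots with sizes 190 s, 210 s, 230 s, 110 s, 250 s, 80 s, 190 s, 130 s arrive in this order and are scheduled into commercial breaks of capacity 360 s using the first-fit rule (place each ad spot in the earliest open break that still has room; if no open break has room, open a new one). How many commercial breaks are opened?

5

  190 → break 1 (new)  [load 190/360]
  210 → break 2 (new)  [load 210/360]
  230 → break 3 (new)  [load 230/360]
  110 → break 1  [load 300/360]
  250 → break 4 (new)  [load 250/360]
  80 → break 2  [load 290/360]
  190 → break 5 (new)  [load 190/360]
  130 → break 3  [load 360/360]
5 commercial breaks opened.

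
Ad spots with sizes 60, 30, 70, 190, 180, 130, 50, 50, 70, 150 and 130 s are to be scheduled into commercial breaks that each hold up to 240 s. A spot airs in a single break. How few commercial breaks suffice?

Total = 190 + 180 + 150 + 130 + 130 + 70 + 70 + 60 + 50 + 50 + 30 = 1110 s.
Lower bound: ⌈1110/240⌉ = 5 commercial breaks.
A packing using 5 commercial breaks:
  break 1: 190 + 50 = 240
  break 2: 180 + 60 = 240
  break 3: 150 + 70 = 220
  break 4: 130 + 70 + 30 = 230
  break 5: 130 + 50 = 180
This matches the lower bound, so 5 is optimal.

5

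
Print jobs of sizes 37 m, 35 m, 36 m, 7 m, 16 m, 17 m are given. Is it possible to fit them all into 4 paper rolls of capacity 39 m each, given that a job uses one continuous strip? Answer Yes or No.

Total = 148 m; ⌈148/39⌉ = 4.
The bound of 4 does not rule out 4, but exhaustive search shows no assignment into 4 paper rolls of capacity 39 m exists — the minimum is 5.

No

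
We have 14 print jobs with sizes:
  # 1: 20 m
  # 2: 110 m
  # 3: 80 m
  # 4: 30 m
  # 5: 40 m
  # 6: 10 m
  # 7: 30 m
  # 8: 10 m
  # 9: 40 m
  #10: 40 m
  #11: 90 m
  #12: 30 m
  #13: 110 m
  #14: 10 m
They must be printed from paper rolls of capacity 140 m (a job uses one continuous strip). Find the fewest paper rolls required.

Total = 110 + 110 + 90 + 80 + 40 + 40 + 40 + 30 + 30 + 30 + 20 + 10 + 10 + 10 = 650 m.
Lower bound: ⌈650/140⌉ = 5 paper rolls.
A packing using 5 paper rolls:
  roll 1: 110 + 30 = 140
  roll 2: 110 + 30 = 140
  roll 3: 90 + 40 + 10 = 140
  roll 4: 80 + 40 + 20 = 140
  roll 5: 40 + 30 + 10 + 10 = 90
This matches the lower bound, so 5 is optimal.

5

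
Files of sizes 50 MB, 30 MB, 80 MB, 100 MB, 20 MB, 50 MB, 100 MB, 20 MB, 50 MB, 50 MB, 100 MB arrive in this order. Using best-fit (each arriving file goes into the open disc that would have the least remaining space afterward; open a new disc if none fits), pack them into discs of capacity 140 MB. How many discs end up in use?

6

  50 → disc 1 (new)  [load 50/140]
  30 → disc 1  [load 80/140]
  80 → disc 2 (new)  [load 80/140]
  100 → disc 3 (new)  [load 100/140]
  20 → disc 3  [load 120/140]
  50 → disc 1  [load 130/140]
  100 → disc 4 (new)  [load 100/140]
  20 → disc 3  [load 140/140]
  50 → disc 2  [load 130/140]
  50 → disc 5 (new)  [load 50/140]
  100 → disc 6 (new)  [load 100/140]
6 discs opened.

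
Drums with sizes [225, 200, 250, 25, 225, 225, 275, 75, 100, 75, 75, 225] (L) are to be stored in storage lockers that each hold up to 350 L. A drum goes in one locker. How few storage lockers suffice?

Total = 275 + 250 + 225 + 225 + 225 + 225 + 200 + 100 + 75 + 75 + 75 + 25 = 1975 L.
Lower bound: ⌈1975/350⌉ = 6 storage lockers.
Also, 7 drums each exceed 175 L, and no two of those can share a locker, so at least 7 storage lockers are needed.
A packing using 7 storage lockers:
  locker 1: 275 + 75 = 350
  locker 2: 250 + 100 = 350
  locker 3: 225 + 75 + 25 = 325
  locker 4: 225 + 75 = 300
  locker 5: 225 = 225
  locker 6: 225 = 225
  locker 7: 200 = 200
This matches the lower bound, so 7 is optimal.

7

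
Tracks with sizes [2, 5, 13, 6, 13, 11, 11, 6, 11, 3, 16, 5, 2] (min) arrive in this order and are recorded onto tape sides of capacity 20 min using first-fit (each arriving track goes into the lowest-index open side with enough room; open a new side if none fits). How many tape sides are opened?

  2 → side 1 (new)  [load 2/20]
  5 → side 1  [load 7/20]
  13 → side 1  [load 20/20]
  6 → side 2 (new)  [load 6/20]
  13 → side 2  [load 19/20]
  11 → side 3 (new)  [load 11/20]
  11 → side 4 (new)  [load 11/20]
  6 → side 3  [load 17/20]
  11 → side 5 (new)  [load 11/20]
  3 → side 3  [load 20/20]
  16 → side 6 (new)  [load 16/20]
  5 → side 4  [load 16/20]
  2 → side 4  [load 18/20]
6 tape sides opened.

6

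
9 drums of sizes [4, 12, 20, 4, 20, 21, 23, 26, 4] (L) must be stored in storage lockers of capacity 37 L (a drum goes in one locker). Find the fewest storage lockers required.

5

Total = 26 + 23 + 21 + 20 + 20 + 12 + 4 + 4 + 4 = 134 L.
Lower bound: ⌈134/37⌉ = 4 storage lockers.
Also, 5 drums each exceed 37/2 L, and no two of those can share a locker, so at least 5 storage lockers are needed.
A packing using 5 storage lockers:
  locker 1: 26 + 4 + 4 = 34
  locker 2: 23 + 12 = 35
  locker 3: 21 + 4 = 25
  locker 4: 20 = 20
  locker 5: 20 = 20
This matches the lower bound, so 5 is optimal.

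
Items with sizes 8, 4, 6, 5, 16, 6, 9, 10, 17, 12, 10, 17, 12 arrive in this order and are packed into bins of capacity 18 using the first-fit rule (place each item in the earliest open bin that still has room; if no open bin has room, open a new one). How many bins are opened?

  8 → bin 1 (new)  [load 8/18]
  4 → bin 1  [load 12/18]
  6 → bin 1  [load 18/18]
  5 → bin 2 (new)  [load 5/18]
  16 → bin 3 (new)  [load 16/18]
  6 → bin 2  [load 11/18]
  9 → bin 4 (new)  [load 9/18]
  10 → bin 5 (new)  [load 10/18]
  17 → bin 6 (new)  [load 17/18]
  12 → bin 7 (new)  [load 12/18]
  10 → bin 8 (new)  [load 10/18]
  17 → bin 9 (new)  [load 17/18]
  12 → bin 10 (new)  [load 12/18]
10 bins opened.

10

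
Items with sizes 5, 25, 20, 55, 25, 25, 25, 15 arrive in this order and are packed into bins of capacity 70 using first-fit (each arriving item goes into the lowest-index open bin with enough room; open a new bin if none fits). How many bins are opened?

  5 → bin 1 (new)  [load 5/70]
  25 → bin 1  [load 30/70]
  20 → bin 1  [load 50/70]
  55 → bin 2 (new)  [load 55/70]
  25 → bin 3 (new)  [load 25/70]
  25 → bin 3  [load 50/70]
  25 → bin 4 (new)  [load 25/70]
  15 → bin 1  [load 65/70]
4 bins opened.

4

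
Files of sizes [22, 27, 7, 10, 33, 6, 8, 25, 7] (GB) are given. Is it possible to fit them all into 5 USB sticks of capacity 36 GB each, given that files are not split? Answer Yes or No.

Yes

A valid assignment using 5 USB sticks:
  USB stick 1: 33 = 33
  USB stick 2: 27 + 8 = 35
  USB stick 3: 25 + 10 = 35
  USB stick 4: 22 + 7 + 7 = 36
  USB stick 5: 6 = 6
Every load is within 36 GB, so 5 USB sticks suffice.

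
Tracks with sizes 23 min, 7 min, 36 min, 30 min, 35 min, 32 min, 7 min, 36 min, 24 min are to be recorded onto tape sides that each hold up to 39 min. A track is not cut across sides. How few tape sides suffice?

7

Total = 36 + 36 + 35 + 32 + 30 + 24 + 23 + 7 + 7 = 230 min.
Lower bound: ⌈230/39⌉ = 6 tape sides.
Also, 7 tracks each exceed 39/2 min, and no two of those can share a side, so at least 7 tape sides are needed.
A packing using 7 tape sides:
  side 1: 36 = 36
  side 2: 36 = 36
  side 3: 35 = 35
  side 4: 32 + 7 = 39
  side 5: 30 + 7 = 37
  side 6: 24 = 24
  side 7: 23 = 23
This matches the lower bound, so 7 is optimal.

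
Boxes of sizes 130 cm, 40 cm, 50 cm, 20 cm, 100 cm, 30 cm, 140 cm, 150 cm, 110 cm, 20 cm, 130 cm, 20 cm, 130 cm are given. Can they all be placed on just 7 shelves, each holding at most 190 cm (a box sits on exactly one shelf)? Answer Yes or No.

Yes

A valid assignment using 7 shelves:
  shelf 1: 150 + 40 = 190
  shelf 2: 140 + 50 = 190
  shelf 3: 130 + 30 + 20 = 180
  shelf 4: 130 + 20 + 20 = 170
  shelf 5: 130 = 130
  shelf 6: 110 = 110
  shelf 7: 100 = 100
Every load is within 190 cm, so 7 shelves suffice.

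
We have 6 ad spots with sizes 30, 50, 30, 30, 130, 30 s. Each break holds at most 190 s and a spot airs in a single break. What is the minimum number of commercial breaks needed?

Total = 130 + 50 + 30 + 30 + 30 + 30 = 300 s.
Lower bound: ⌈300/190⌉ = 2 commercial breaks.
A packing using 2 commercial breaks:
  break 1: 130 + 50 = 180
  break 2: 30 + 30 + 30 + 30 = 120
This matches the lower bound, so 2 is optimal.

2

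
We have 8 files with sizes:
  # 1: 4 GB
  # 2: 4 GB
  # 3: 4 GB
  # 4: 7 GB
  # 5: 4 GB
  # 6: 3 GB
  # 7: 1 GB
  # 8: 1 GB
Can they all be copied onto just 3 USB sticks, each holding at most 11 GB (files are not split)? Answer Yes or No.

A valid assignment using 3 USB sticks:
  USB stick 1: 7 + 4 = 11
  USB stick 2: 4 + 4 + 3 = 11
  USB stick 3: 4 + 1 + 1 = 6
Every load is within 11 GB, so 3 USB sticks suffice.

Yes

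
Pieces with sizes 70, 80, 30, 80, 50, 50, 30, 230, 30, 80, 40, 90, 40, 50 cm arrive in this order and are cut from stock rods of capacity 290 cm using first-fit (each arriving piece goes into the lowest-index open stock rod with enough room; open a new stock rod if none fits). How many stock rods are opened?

4

  70 → stock rod 1 (new)  [load 70/290]
  80 → stock rod 1  [load 150/290]
  30 → stock rod 1  [load 180/290]
  80 → stock rod 1  [load 260/290]
  50 → stock rod 2 (new)  [load 50/290]
  50 → stock rod 2  [load 100/290]
  30 → stock rod 1  [load 290/290]
  230 → stock rod 3 (new)  [load 230/290]
  30 → stock rod 2  [load 130/290]
  80 → stock rod 2  [load 210/290]
  40 → stock rod 2  [load 250/290]
  90 → stock rod 4 (new)  [load 90/290]
  40 → stock rod 2  [load 290/290]
  50 → stock rod 3  [load 280/290]
4 stock rods opened.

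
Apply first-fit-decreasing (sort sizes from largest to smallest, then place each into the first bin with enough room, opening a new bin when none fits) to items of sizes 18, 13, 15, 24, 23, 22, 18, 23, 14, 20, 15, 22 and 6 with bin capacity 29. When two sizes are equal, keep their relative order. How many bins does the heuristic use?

10

Sorted descending: 24, 23, 23, 22, 22, 20, 18, 18, 15, 15, 14, 13, 6.
  24 → bin 1 (new)  [load 24/29]
  23 → bin 2 (new)  [load 23/29]
  23 → bin 3 (new)  [load 23/29]
  22 → bin 4 (new)  [load 22/29]
  22 → bin 5 (new)  [load 22/29]
  20 → bin 6 (new)  [load 20/29]
  18 → bin 7 (new)  [load 18/29]
  18 → bin 8 (new)  [load 18/29]
  15 → bin 9 (new)  [load 15/29]
  15 → bin 10 (new)  [load 15/29]
  14 → bin 9  [load 29/29]
  13 → bin 10  [load 28/29]
  6 → bin 2  [load 29/29]
10 bins opened.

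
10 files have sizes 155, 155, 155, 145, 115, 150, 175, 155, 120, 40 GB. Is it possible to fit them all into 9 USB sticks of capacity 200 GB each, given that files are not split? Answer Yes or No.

A valid assignment using 9 USB sticks:
  USB stick 1: 175 = 175
  USB stick 2: 155 + 40 = 195
  USB stick 3: 155 = 155
  USB stick 4: 155 = 155
  USB stick 5: 155 = 155
  USB stick 6: 150 = 150
  USB stick 7: 145 = 145
  USB stick 8: 120 = 120
  USB stick 9: 115 = 115
Every load is within 200 GB, so 9 USB sticks suffice.

Yes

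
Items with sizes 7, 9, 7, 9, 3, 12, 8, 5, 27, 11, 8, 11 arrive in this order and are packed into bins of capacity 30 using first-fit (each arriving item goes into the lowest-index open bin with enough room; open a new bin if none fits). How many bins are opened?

5

  7 → bin 1 (new)  [load 7/30]
  9 → bin 1  [load 16/30]
  7 → bin 1  [load 23/30]
  9 → bin 2 (new)  [load 9/30]
  3 → bin 1  [load 26/30]
  12 → bin 2  [load 21/30]
  8 → bin 2  [load 29/30]
  5 → bin 3 (new)  [load 5/30]
  27 → bin 4 (new)  [load 27/30]
  11 → bin 3  [load 16/30]
  8 → bin 3  [load 24/30]
  11 → bin 5 (new)  [load 11/30]
5 bins opened.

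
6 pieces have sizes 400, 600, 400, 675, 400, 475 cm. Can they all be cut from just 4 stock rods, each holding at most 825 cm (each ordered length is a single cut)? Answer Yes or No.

Total = 2950 cm; ⌈2950/825⌉ = 4.
The bound of 4 does not rule out 4, but exhaustive search shows no assignment into 4 stock rods of capacity 825 cm exists — the minimum is 5.

No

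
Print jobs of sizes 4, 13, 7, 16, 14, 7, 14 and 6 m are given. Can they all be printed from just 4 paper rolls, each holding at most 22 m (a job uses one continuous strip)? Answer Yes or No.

Yes

A valid assignment using 4 paper rolls:
  roll 1: 16 + 6 = 22
  roll 2: 14 + 7 = 21
  roll 3: 14 + 7 = 21
  roll 4: 13 + 4 = 17
Every load is within 22 m, so 4 paper rolls suffice.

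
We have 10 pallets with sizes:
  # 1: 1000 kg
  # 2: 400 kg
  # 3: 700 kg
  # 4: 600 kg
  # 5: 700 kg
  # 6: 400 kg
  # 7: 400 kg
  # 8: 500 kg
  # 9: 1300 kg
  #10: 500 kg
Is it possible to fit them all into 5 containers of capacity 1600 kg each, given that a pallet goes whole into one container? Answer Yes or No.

Yes

A valid assignment using 5 containers:
  container 1: 1300 = 1300
  container 2: 1000 + 600 = 1600
  container 3: 700 + 700 = 1400
  container 4: 500 + 500 + 400 = 1400
  container 5: 400 + 400 = 800
Every load is within 1600 kg, so 5 containers suffice.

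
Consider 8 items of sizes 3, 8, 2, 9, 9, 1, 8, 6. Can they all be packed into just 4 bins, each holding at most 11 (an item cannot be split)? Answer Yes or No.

Total = 46; ⌈46/11⌉ = 5.
At least 5 bins are required, but only 4 are allowed.

No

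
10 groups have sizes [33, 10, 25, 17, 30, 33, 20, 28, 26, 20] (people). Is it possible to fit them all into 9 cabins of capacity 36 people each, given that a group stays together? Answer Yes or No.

A valid assignment using 9 cabins:
  cabin 1: 33 = 33
  cabin 2: 33 = 33
  cabin 3: 30 = 30
  cabin 4: 28 = 28
  cabin 5: 26 + 10 = 36
  cabin 6: 25 = 25
  cabin 7: 20 = 20
  cabin 8: 20 = 20
  cabin 9: 17 = 17
Every load is within 36 people, so 9 cabins suffice.

Yes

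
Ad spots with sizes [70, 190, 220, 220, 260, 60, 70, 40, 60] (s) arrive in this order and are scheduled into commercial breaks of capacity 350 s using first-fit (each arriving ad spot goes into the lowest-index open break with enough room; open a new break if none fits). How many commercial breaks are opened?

4

  70 → break 1 (new)  [load 70/350]
  190 → break 1  [load 260/350]
  220 → break 2 (new)  [load 220/350]
  220 → break 3 (new)  [load 220/350]
  260 → break 4 (new)  [load 260/350]
  60 → break 1  [load 320/350]
  70 → break 2  [load 290/350]
  40 → break 2  [load 330/350]
  60 → break 3  [load 280/350]
4 commercial breaks opened.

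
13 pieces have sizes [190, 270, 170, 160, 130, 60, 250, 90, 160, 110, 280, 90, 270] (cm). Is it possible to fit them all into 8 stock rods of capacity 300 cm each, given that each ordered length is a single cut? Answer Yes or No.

No

Total = 2230 cm; ⌈2230/300⌉ = 8.
The bound of 8 does not rule out 8, but exhaustive search shows no assignment into 8 stock rods of capacity 300 cm exists — the minimum is 9.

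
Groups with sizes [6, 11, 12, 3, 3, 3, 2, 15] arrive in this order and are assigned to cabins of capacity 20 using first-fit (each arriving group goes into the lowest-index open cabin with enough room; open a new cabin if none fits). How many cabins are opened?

  6 → cabin 1 (new)  [load 6/20]
  11 → cabin 1  [load 17/20]
  12 → cabin 2 (new)  [load 12/20]
  3 → cabin 1  [load 20/20]
  3 → cabin 2  [load 15/20]
  3 → cabin 2  [load 18/20]
  2 → cabin 2  [load 20/20]
  15 → cabin 3 (new)  [load 15/20]
3 cabins opened.

3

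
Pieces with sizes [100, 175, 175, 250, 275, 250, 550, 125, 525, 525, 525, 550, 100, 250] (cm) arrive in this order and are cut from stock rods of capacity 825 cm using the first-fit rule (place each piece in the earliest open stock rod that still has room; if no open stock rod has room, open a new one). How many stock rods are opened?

  100 → stock rod 1 (new)  [load 100/825]
  175 → stock rod 1  [load 275/825]
  175 → stock rod 1  [load 450/825]
  250 → stock rod 1  [load 700/825]
  275 → stock rod 2 (new)  [load 275/825]
  250 → stock rod 2  [load 525/825]
  550 → stock rod 3 (new)  [load 550/825]
  125 → stock rod 1  [load 825/825]
  525 → stock rod 4 (new)  [load 525/825]
  525 → stock rod 5 (new)  [load 525/825]
  525 → stock rod 6 (new)  [load 525/825]
  550 → stock rod 7 (new)  [load 550/825]
  100 → stock rod 2  [load 625/825]
  250 → stock rod 3  [load 800/825]
7 stock rods opened.

7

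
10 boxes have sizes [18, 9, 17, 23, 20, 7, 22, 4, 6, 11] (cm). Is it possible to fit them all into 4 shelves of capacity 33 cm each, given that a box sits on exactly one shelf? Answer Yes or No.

Total = 137 cm; ⌈137/33⌉ = 5.
At least 5 shelves are required, but only 4 are allowed.

No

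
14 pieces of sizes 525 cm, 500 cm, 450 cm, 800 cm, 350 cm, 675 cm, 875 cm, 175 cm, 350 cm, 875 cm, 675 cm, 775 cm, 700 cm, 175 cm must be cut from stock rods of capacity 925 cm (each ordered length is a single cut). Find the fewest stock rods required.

10

Total = 875 + 875 + 800 + 775 + 700 + 675 + 675 + 525 + 500 + 450 + 350 + 350 + 175 + 175 = 7900 cm.
Lower bound: ⌈7900/925⌉ = 9 stock rods.
A packing using 10 stock rods:
  stock rod 1: 875 = 875
  stock rod 2: 875 = 875
  stock rod 3: 800 = 800
  stock rod 4: 775 = 775
  stock rod 5: 700 + 175 = 875
  stock rod 6: 675 + 175 = 850
  stock rod 7: 675 = 675
  stock rod 8: 525 + 350 = 875
  stock rod 9: 500 + 350 = 850
  stock rod 10: 450 = 450
No arrangement into 9 stock rods stays within capacity, so 10 is optimal.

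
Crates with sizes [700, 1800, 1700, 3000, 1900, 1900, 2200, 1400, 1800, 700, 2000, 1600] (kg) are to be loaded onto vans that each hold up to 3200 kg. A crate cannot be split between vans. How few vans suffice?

Total = 3000 + 2200 + 2000 + 1900 + 1900 + 1800 + 1800 + 1700 + 1600 + 1400 + 700 + 700 = 20700 kg.
Lower bound: ⌈20700/3200⌉ = 7 vans.
Also, 8 crates each exceed 1600 kg, and no two of those can share a van, so at least 8 vans are needed.
A packing using 9 vans:
  van 1: 3000 = 3000
  van 2: 2200 + 700 = 2900
  van 3: 2000 + 700 = 2700
  van 4: 1900 = 1900
  van 5: 1900 = 1900
  van 6: 1800 + 1400 = 3200
  van 7: 1800 = 1800
  van 8: 1700 = 1700
  van 9: 1600 = 1600
No arrangement into 8 vans stays within capacity, so 9 is optimal.

9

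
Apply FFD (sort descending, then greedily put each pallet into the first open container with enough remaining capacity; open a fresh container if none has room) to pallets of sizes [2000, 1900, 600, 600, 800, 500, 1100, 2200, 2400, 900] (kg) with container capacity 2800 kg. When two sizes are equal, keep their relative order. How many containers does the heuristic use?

5

Sorted descending: 2400, 2200, 2000, 1900, 1100, 900, 800, 600, 600, 500.
  2400 → container 1 (new)  [load 2400/2800]
  2200 → container 2 (new)  [load 2200/2800]
  2000 → container 3 (new)  [load 2000/2800]
  1900 → container 4 (new)  [load 1900/2800]
  1100 → container 5 (new)  [load 1100/2800]
  900 → container 4  [load 2800/2800]
  800 → container 3  [load 2800/2800]
  600 → container 2  [load 2800/2800]
  600 → container 5  [load 1700/2800]
  500 → container 5  [load 2200/2800]
5 containers opened.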